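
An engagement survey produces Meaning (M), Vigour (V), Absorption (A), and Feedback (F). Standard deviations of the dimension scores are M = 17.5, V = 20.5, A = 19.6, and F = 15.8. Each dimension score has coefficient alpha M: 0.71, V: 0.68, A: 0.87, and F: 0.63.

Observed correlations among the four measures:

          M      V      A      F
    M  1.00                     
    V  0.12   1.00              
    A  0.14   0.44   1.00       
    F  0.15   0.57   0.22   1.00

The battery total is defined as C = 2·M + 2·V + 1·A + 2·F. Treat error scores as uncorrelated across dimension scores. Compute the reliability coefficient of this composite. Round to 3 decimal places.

Var(C) = 2²·17.5² + 2²·20.5² + 19.6² + 2²·15.8² + 2·[4·17.5·20.5·0.12 + 2·17.5·19.6·0.14 + 4·17.5·15.8·0.15 + 2·20.5·19.6·0.44 + 4·20.5·15.8·0.57 + 2·19.6·15.8·0.22] = 4288.72 + 3324.95 = 7613.67.
Because errors are independent across components, Cov(Tᵢ,Tⱼ) = Cov(Xᵢ,Xⱼ); the off-diagonal part of the true-score variance is the same as above.
True-score variance = [2²·17.5²·0.71 + 2²·20.5²·0.68 + 19.6²·0.87 + 2²·15.8²·0.63] + 3324.95 = 2976.14 + 3324.95 = 6301.09.
Reliability = 6301.09 / 7613.67 = 0.828.

0.828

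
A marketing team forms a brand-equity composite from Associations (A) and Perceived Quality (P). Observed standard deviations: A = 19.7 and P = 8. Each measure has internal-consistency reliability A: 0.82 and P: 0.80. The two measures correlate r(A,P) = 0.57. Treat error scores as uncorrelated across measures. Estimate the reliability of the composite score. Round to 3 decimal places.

Var(A+P) = 19.7² + 8² + 2·[19.7·8·0.57] = 452.09 + 179.664 = 631.754.
With uncorrelated errors the cross-covariances are all true-score covariance, so they carry over unchanged; only the diagonal terms shrink to ρᵢσᵢ².
True-score variance = [19.7²·0.82 + 8²·0.80] + 179.664 = 369.434 + 179.664 = 549.098.
Reliability = 549.098 / 631.754 = 0.869.

0.869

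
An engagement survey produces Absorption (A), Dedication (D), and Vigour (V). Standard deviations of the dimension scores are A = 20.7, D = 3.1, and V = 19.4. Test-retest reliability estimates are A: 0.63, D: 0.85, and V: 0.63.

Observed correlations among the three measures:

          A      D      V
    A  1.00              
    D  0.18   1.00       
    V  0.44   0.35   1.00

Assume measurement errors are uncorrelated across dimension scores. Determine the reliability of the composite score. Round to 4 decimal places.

0.7573

Var(A+D+V) = 20.7² + 3.1² + 19.4² + 2·[20.7·3.1·0.18 + 20.7·19.4·0.44 + 3.1·19.4·0.35] = 814.46 + 418.59 = 1233.05.
Because errors are independent across components, Cov(Tᵢ,Tⱼ) = Cov(Xᵢ,Xⱼ); the off-diagonal part of the true-score variance is the same as above.
True-score variance = [20.7²·0.63 + 3.1²·0.85 + 19.4²·0.63] + 418.59 = 515.224 + 418.59 = 933.814.
Reliability = 933.814 / 1233.05 = 0.7573.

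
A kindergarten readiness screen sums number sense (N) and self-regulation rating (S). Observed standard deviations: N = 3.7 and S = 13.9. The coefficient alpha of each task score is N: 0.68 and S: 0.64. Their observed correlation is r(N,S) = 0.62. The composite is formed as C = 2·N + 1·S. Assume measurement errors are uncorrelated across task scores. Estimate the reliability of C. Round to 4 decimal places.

0.7681

Var(C) = 2²·3.7² + 13.9² + 2·[2·3.7·13.9·0.62] = 247.97 + 127.546 = 375.516.
Under uncorrelated errors the observed covariances equal the true-score covariances, so only the own-variance terms attenuate.
True-score variance = [2²·3.7²·0.68 + 13.9²·0.64] + 127.546 = 160.891 + 127.546 = 288.438.
Reliability = 288.438 / 375.516 = 0.7681.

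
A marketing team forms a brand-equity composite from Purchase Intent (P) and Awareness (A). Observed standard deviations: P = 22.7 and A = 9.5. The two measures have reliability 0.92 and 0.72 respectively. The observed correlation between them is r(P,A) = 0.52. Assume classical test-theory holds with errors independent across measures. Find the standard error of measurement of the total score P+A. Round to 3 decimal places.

8.154

Var(total) = 605.54 + 224.276 = 829.816.
True-score variance = 539.047 + 224.276 = 763.323, so reliability = 0.9199.
Error variance = 829.816 − 763.323 = 66.4932; SEM = √66.4932 = 8.154.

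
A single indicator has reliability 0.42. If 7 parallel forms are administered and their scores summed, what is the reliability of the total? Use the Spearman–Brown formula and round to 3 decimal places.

ρ_k = kρ / (1 + (k−1)ρ) = 7·0.42 / (1 + 6·0.42) = 2.940 / 3.520 = 0.835.

0.835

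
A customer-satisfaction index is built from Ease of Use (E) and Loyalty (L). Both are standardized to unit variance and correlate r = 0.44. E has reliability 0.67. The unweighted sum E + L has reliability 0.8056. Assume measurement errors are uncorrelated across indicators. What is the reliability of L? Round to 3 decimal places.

Var(E+L) = 2 + 2·0.44 = 2.880.
True-score variance = ρ_E + ρ_L + 2·0.44, so 0.8056 = (0.67 + ρ_L + 0.88) / 2.880.
ρ_L = 0.8056·2.880 − 0.67 − 0.88 = 0.770.

0.770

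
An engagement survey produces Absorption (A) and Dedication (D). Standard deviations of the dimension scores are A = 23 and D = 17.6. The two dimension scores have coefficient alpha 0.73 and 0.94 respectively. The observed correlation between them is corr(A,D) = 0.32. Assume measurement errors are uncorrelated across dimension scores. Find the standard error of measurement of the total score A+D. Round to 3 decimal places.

12.705

Var(total) = 838.76 + 259.072 = 1097.83.
True-score variance = 677.344 + 259.072 = 936.416, so reliability = 0.8530.
Error variance = 1097.83 − 936.416 = 161.416; SEM = √161.416 = 12.705.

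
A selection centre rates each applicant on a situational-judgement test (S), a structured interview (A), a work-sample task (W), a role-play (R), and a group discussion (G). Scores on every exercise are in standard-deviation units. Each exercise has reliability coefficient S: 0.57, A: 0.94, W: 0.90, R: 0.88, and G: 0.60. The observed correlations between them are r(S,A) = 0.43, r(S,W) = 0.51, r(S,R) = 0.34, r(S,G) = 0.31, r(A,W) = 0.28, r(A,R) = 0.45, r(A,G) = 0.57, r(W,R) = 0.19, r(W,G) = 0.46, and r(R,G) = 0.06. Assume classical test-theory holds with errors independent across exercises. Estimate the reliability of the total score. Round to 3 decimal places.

0.909

Var(S+A+W+R+G) = 5 + 2·[0.43 + 0.51 + 0.34 + 0.31 + 0.28 + 0.45 + 0.57 + 0.19 + 0.46 + 0.06] = 5 + 7.2 = 12.2.
With uncorrelated errors the cross-covariances are all true-score covariance, so they carry over unchanged; only the diagonal terms shrink to ρᵢσᵢ².
True-score variance = [0.57 + 0.94 + 0.90 + 0.88 + 0.60] + 7.2 = 3.89 + 7.2 = 11.09.
Reliability = 11.09 / 12.2 = 0.909.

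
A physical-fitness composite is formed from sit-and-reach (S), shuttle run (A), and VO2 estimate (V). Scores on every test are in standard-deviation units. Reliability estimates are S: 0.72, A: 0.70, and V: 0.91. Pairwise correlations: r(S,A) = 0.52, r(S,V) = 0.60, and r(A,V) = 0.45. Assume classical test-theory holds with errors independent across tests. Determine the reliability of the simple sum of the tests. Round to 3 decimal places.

Var(S+A+V) = 3 + 2·[0.52 + 0.60 + 0.45] = 3 + 3.14 = 6.14.
With uncorrelated errors the cross-covariances are all true-score covariance, so they carry over unchanged; only the diagonal terms shrink to ρᵢσᵢ².
True-score variance = [0.72 + 0.70 + 0.91] + 3.14 = 2.33 + 3.14 = 5.47.
Reliability = 5.47 / 6.14 = 0.891.

0.891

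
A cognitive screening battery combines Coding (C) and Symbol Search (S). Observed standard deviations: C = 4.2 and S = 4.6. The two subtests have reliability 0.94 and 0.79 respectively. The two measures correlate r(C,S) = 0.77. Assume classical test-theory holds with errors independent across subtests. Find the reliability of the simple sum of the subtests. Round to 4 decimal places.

Var(C+S) = 4.2² + 4.6² + 2·[4.2·4.6·0.77] = 38.8 + 29.7528 = 68.5528.
Because errors are independent across components, Cov(Tᵢ,Tⱼ) = Cov(Xᵢ,Xⱼ); the off-diagonal part of the true-score variance is the same as above.
True-score variance = [4.2²·0.94 + 4.6²·0.79] + 29.7528 = 33.298 + 29.7528 = 63.0508.
Reliability = 63.0508 / 68.5528 = 0.9197.

0.9197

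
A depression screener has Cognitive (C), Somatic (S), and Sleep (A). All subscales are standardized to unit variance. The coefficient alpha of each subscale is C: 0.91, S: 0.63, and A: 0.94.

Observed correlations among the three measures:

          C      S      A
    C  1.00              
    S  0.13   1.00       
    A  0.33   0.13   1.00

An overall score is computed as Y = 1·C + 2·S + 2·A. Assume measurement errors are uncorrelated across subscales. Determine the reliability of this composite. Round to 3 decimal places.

0.848

Var(Y) = 1 + 2² + 2² + 2·[2·0.13 + 2·0.33 + 4·0.13] = 9 + 2.88 = 11.88.
Under uncorrelated errors the observed covariances equal the true-score covariances, so only the own-variance terms attenuate.
True-score variance = [0.91 + 2²·0.63 + 2²·0.94] + 2.88 = 7.19 + 2.88 = 10.07.
Reliability = 10.07 / 11.88 = 0.848.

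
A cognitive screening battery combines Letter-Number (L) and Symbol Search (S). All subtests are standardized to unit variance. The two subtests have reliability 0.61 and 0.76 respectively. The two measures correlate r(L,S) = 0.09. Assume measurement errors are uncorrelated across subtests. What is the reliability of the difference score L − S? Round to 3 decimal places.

0.654

Var(L−S) = 1 + 1 − 2·0.09 = 2 − 0.18 = 1.82.
With uncorrelated errors the cross-covariances are all true-score covariance, so they carry over unchanged; only the diagonal terms shrink to ρᵢσᵢ².
True-score variance = [0.61 + 0.76] − 0.18 = 1.37 − 0.18 = 1.19.
Reliability = 1.19 / 1.82 = 0.654.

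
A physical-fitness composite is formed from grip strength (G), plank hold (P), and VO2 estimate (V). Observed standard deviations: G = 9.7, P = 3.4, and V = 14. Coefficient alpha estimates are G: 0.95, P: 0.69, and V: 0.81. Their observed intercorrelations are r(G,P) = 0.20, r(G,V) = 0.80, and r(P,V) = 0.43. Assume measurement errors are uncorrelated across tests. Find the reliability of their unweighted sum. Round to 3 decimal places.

Var(G+P+V) = 9.7² + 3.4² + 14² + 2·[9.7·3.4·0.20 + 9.7·14·0.80 + 3.4·14·0.43] = 301.65 + 271.408 = 573.058.
With uncorrelated errors the cross-covariances are all true-score covariance, so they carry over unchanged; only the diagonal terms shrink to ρᵢσᵢ².
True-score variance = [9.7²·0.95 + 3.4²·0.69 + 14²·0.81] + 271.408 = 256.122 + 271.408 = 527.53.
Reliability = 527.53 / 573.058 = 0.921.

0.921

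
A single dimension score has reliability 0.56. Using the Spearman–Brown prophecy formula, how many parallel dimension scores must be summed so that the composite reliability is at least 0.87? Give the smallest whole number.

k ≥ ρ*(1−ρ₁)/(ρ₁(1−ρ*)) = 0.87·0.44 / (0.56·0.13) = 5.258.
Smallest integer k = 6.

6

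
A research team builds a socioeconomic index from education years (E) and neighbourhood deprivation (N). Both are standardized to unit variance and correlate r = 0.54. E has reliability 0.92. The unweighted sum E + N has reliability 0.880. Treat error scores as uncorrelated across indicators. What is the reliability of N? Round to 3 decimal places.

0.710

Var(E+N) = 2 + 2·0.54 = 3.080.
True-score variance = ρ_E + ρ_N + 2·0.54, so 0.880 = (0.92 + ρ_N + 1.08) / 3.080.
ρ_N = 0.880·3.080 − 0.92 − 1.08 = 0.710.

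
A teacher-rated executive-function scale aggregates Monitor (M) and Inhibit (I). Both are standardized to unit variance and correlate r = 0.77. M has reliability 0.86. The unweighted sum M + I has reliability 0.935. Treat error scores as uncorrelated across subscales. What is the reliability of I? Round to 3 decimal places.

0.910

Var(M+I) = 2 + 2·0.77 = 3.540.
True-score variance = ρ_M + ρ_I + 2·0.77, so 0.935 = (0.86 + ρ_I + 1.54) / 3.540.
ρ_I = 0.935·3.540 − 0.86 − 1.54 = 0.910.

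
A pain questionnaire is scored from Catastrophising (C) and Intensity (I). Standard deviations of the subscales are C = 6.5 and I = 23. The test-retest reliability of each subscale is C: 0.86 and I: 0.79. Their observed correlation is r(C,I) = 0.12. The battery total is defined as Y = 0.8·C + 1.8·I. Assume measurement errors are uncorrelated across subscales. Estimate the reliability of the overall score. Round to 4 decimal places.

0.7971

Var(Y) = 0.8²·6.5² + 1.8²·23² + 2·[1.44·6.5·23·0.12] = 1741 + 51.6672 = 1792.67.
Because errors are independent across components, Cov(Tᵢ,Tⱼ) = Cov(Xᵢ,Xⱼ); the off-diagonal part of the true-score variance is the same as above.
True-score variance = [0.8²·6.5²·0.86 + 1.8²·23²·0.79] + 51.6672 = 1377.28 + 51.6672 = 1428.95.
Reliability = 1428.95 / 1792.67 = 0.7971.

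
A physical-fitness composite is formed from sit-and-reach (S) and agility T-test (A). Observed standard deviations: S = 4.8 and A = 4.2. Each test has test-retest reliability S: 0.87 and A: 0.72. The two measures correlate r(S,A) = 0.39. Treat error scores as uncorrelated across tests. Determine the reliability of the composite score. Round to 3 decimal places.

Var(S+A) = 4.8² + 4.2² + 2·[4.8·4.2·0.39] = 40.68 + 15.7248 = 56.4048.
With uncorrelated errors the cross-covariances are all true-score covariance, so they carry over unchanged; only the diagonal terms shrink to ρᵢσᵢ².
True-score variance = [4.8²·0.87 + 4.2²·0.72] + 15.7248 = 32.7456 + 15.7248 = 48.4704.
Reliability = 48.4704 / 56.4048 = 0.859.

0.859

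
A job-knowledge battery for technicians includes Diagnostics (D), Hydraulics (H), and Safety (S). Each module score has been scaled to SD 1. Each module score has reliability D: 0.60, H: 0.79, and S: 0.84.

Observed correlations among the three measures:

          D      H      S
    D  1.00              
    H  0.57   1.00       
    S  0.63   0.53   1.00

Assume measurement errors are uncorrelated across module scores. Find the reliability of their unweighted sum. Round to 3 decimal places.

Var(D+H+S) = 3 + 2·[0.57 + 0.63 + 0.53] = 3 + 3.46 = 6.46.
Because errors are independent across components, Cov(Tᵢ,Tⱼ) = Cov(Xᵢ,Xⱼ); the off-diagonal part of the true-score variance is the same as above.
True-score variance = [0.60 + 0.79 + 0.84] + 3.46 = 2.23 + 3.46 = 5.69.
Reliability = 5.69 / 6.46 = 0.881.

0.881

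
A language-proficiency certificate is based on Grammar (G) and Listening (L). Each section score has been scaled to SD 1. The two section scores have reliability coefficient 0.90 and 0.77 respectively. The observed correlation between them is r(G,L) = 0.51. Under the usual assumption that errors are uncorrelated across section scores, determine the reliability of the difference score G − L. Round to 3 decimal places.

0.663

Var(G−L) = 1 + 1 − 2·0.51 = 2 − 1.02 = 0.98.
Under uncorrelated errors the observed covariances equal the true-score covariances, so only the own-variance terms attenuate.
True-score variance = [0.90 + 0.77] − 1.02 = 1.67 − 1.02 = 0.65.
Reliability = 0.65 / 0.98 = 0.663.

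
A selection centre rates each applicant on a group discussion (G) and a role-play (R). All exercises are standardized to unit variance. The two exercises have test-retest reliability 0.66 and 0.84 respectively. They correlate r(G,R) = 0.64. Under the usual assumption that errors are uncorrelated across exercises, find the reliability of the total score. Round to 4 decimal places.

Var(G+R) = 2 + 2·[0.64] = 2 + 1.28 = 3.28.
Under uncorrelated errors the observed covariances equal the true-score covariances, so only the own-variance terms attenuate.
True-score variance = [0.66 + 0.84] + 1.28 = 1.5 + 1.28 = 2.78.
Reliability = 2.78 / 3.28 = 0.8476.

0.8476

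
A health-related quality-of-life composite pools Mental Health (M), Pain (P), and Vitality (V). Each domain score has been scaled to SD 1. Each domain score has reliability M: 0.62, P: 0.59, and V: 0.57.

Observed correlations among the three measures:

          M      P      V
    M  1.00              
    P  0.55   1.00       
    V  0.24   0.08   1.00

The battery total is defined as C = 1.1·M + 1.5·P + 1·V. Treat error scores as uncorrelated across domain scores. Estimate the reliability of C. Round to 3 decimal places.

Var(C) = 1.1² + 1.5² + 1 + 2·[1.65·0.55 + 1.1·0.24 + 1.5·0.08] = 4.46 + 2.583 = 7.043.
Because errors are independent across components, Cov(Tᵢ,Tⱼ) = Cov(Xᵢ,Xⱼ); the off-diagonal part of the true-score variance is the same as above.
True-score variance = [1.1²·0.62 + 1.5²·0.59 + 0.57] + 2.583 = 2.6477 + 2.583 = 5.2307.
Reliability = 5.2307 / 7.043 = 0.743.

0.743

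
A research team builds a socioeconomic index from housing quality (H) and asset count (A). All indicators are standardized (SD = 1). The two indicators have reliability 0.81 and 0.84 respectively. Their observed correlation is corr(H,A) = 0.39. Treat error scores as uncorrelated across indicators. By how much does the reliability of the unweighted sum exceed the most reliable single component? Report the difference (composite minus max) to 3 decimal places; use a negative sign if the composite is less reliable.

0.034

Var(sum) = 2 + 0.78 = 2.78; true-score variance = 1.65 + 0.78 = 2.43; composite reliability = 0.8741.
Max component reliability = 0.8400.
Difference = 0.8741 − 0.8400 = 0.034.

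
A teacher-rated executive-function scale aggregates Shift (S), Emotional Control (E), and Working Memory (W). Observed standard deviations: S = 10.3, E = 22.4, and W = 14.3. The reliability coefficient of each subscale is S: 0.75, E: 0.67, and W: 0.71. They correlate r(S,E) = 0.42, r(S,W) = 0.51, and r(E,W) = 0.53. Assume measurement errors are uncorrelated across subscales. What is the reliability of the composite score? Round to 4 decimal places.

0.8319

Var(S+E+W) = 10.3² + 22.4² + 14.3² + 2·[10.3·22.4·0.42 + 10.3·14.3·0.51 + 22.4·14.3·0.53] = 812.34 + 683.58 = 1495.92.
Because errors are independent across components, Cov(Tᵢ,Tⱼ) = Cov(Xᵢ,Xⱼ); the off-diagonal part of the true-score variance is the same as above.
True-score variance = [10.3²·0.75 + 22.4²·0.67 + 14.3²·0.71] + 683.58 = 560.935 + 683.58 = 1244.51.
Reliability = 1244.51 / 1495.92 = 0.8319.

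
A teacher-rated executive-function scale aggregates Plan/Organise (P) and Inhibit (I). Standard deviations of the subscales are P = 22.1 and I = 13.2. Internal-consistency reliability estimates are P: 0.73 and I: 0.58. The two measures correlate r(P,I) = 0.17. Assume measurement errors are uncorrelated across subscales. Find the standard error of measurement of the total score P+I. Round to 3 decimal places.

14.320

Var(total) = 662.65 + 99.1848 = 761.835.
True-score variance = 457.599 + 99.1848 = 556.783, so reliability = 0.7308.
Error variance = 761.835 − 556.783 = 205.052; SEM = √205.052 = 14.320.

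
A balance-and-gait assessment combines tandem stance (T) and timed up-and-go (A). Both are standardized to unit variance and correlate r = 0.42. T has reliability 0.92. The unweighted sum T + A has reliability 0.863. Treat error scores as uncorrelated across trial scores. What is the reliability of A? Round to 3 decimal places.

0.691

Var(T+A) = 2 + 2·0.42 = 2.840.
True-score variance = ρ_T + ρ_A + 2·0.42, so 0.863 = (0.92 + ρ_A + 0.84) / 2.840.
ρ_A = 0.863·2.840 − 0.92 − 0.84 = 0.691.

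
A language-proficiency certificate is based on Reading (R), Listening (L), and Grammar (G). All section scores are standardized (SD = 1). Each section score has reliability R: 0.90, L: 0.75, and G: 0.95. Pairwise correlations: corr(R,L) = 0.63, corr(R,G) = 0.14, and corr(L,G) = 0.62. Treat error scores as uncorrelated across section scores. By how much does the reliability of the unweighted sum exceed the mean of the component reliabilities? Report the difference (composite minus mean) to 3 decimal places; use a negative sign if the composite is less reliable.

0.064

Var(sum) = 3 + 2.78 = 5.78; true-score variance = 2.6 + 2.78 = 5.38; composite reliability = 0.9308.
Mean component reliability = 0.8667.
Difference = 0.9308 − 0.8667 = 0.064.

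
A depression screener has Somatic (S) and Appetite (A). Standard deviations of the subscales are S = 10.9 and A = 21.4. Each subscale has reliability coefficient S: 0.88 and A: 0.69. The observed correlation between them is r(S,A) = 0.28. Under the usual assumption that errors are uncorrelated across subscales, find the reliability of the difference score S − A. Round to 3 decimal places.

0.650

Var(S−A) = 10.9² + 21.4² − 2·10.9·21.4·0.28 = 576.77 − 130.626 = 446.144.
Under uncorrelated errors the observed covariances equal the true-score covariances, so only the own-variance terms attenuate.
True-score variance = [10.9²·0.88 + 21.4²·0.69] − 130.626 = 420.545 − 130.626 = 289.92.
Reliability = 289.92 / 446.144 = 0.650.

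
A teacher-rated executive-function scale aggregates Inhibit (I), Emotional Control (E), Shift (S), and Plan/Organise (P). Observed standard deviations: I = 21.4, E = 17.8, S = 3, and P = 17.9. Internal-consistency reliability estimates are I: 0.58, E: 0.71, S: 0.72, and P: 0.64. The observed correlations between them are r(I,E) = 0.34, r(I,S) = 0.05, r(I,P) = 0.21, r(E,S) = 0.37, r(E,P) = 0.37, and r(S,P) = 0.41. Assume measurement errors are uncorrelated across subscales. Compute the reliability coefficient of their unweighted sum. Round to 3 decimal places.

Var(I+E+S+P) = 21.4² + 17.8² + 3² + 17.9² + 2·[21.4·17.8·0.34 + 21.4·3·0.05 + 21.4·17.9·0.21 + 17.8·3·0.37 + 17.8·17.9·0.37 + 3·17.9·0.41] = 1104.21 + 745.66 = 1849.87.
Under uncorrelated errors the observed covariances equal the true-score covariances, so only the own-variance terms attenuate.
True-score variance = [21.4²·0.58 + 17.8²·0.71 + 3²·0.72 + 17.9²·0.64] + 745.66 = 702.116 + 745.66 = 1447.78.
Reliability = 1447.78 / 1849.87 = 0.783.

0.783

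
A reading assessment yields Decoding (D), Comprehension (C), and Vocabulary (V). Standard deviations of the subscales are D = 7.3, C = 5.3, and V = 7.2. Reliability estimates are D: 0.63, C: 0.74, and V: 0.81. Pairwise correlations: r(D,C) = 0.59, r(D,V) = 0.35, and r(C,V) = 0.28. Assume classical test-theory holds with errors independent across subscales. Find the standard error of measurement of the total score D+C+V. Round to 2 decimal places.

Var(total) = 133.22 + 103.816 = 237.036.
True-score variance = 96.3497 + 103.816 = 200.166, so reliability = 0.8445.
Error variance = 237.036 − 200.166 = 36.8703; SEM = √36.8703 = 6.07.

6.07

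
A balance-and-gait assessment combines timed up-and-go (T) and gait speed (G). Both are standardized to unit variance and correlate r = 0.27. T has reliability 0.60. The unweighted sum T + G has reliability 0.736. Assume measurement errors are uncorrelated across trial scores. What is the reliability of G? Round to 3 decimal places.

Var(T+G) = 2 + 2·0.27 = 2.540.
True-score variance = ρ_T + ρ_G + 2·0.27, so 0.736 = (0.60 + ρ_G + 0.54) / 2.540.
ρ_G = 0.736·2.540 − 0.60 − 0.54 = 0.729.

0.729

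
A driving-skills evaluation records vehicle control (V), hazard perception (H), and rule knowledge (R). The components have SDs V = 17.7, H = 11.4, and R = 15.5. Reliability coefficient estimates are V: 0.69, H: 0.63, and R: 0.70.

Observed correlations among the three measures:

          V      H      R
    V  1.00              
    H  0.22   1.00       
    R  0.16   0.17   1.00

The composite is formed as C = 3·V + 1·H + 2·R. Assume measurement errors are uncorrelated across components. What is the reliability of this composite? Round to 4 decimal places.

Var(C) = 3²·17.7² + 11.4² + 2²·15.5² + 2·[3·17.7·11.4·0.22 + 6·17.7·15.5·0.16 + 2·11.4·15.5·0.17] = 3910.57 + 913.258 = 4823.83.
Under uncorrelated errors the observed covariances equal the true-score covariances, so only the own-variance terms attenuate.
True-score variance = [3²·17.7²·0.69 + 11.4²·0.63 + 2²·15.5²·0.70] + 913.258 = 2700.11 + 913.258 = 3613.36.
Reliability = 3613.36 / 4823.83 = 0.7491.

0.7491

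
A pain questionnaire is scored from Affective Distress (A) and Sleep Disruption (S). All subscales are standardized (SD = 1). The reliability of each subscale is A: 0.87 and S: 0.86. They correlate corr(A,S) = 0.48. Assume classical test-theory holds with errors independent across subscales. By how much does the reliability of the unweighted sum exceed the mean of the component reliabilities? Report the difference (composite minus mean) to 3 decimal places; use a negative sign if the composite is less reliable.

0.044

Var(sum) = 2 + 0.96 = 2.96; true-score variance = 1.73 + 0.96 = 2.69; composite reliability = 0.9088.
Mean component reliability = 0.8650.
Difference = 0.9088 − 0.8650 = 0.044.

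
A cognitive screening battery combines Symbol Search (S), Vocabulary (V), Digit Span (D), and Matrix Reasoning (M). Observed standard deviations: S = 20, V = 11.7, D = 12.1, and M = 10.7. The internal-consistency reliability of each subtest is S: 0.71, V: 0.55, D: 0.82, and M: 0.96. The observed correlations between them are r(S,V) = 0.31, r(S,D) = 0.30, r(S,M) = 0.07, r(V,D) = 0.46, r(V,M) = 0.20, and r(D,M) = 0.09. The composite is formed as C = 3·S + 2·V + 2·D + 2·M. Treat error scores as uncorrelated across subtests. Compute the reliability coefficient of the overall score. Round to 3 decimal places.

Var(C) = 3²·20² + 2²·11.7² + 2²·12.1² + 2²·10.7² + 2·[6·20·11.7·0.31 + 6·20·12.1·0.30 + 6·20·10.7·0.07 + 4·11.7·12.1·0.46 + 4·11.7·10.7·0.20 + 4·12.1·10.7·0.09] = 5191.16 + 2735.94 = 7927.1.
Under uncorrelated errors the observed covariances equal the true-score covariances, so only the own-variance terms attenuate.
True-score variance = [3²·20²·0.71 + 2²·11.7²·0.55 + 2²·12.1²·0.82 + 2²·10.7²·0.96] + 2735.94 = 3777.02 + 2735.94 = 6512.96.
Reliability = 6512.96 / 7927.1 = 0.822.

0.822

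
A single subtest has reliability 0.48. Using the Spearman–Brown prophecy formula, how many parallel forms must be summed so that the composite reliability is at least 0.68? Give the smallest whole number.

3

k ≥ ρ*(1−ρ₁)/(ρ₁(1−ρ*)) = 0.68·0.52 / (0.48·0.32) = 2.302.
Smallest integer k = 3.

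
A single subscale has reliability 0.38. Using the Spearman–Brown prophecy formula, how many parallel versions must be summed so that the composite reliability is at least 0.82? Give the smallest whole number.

8

k ≥ ρ*(1−ρ₁)/(ρ₁(1−ρ*)) = 0.82·0.62 / (0.38·0.18) = 7.433.
Smallest integer k = 8.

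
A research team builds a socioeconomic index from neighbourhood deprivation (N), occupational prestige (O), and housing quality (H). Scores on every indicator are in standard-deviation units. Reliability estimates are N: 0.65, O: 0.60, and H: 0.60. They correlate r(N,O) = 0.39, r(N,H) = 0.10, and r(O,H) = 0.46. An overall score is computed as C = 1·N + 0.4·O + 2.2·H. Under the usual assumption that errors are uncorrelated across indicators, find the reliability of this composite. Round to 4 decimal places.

0.6892

Var(C) = 1 + 0.4² + 2.2² + 2·[0.4·0.39 + 2.2·0.10 + 0.88·0.46] = 6 + 1.5616 = 7.5616.
Because errors are independent across components, Cov(Tᵢ,Tⱼ) = Cov(Xᵢ,Xⱼ); the off-diagonal part of the true-score variance is the same as above.
True-score variance = [0.65 + 0.4²·0.60 + 2.2²·0.60] + 1.5616 = 3.65 + 1.5616 = 5.2116.
Reliability = 5.2116 / 7.5616 = 0.6892.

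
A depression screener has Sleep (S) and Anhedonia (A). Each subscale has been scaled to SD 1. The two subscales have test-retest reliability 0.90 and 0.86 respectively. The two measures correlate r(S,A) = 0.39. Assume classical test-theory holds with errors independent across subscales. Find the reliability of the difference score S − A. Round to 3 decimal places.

Var(S−A) = 1 + 1 − 2·0.39 = 2 − 0.78 = 1.22.
With uncorrelated errors the cross-covariances are all true-score covariance, so they carry over unchanged; only the diagonal terms shrink to ρᵢσᵢ².
True-score variance = [0.90 + 0.86] − 0.78 = 1.76 − 0.78 = 0.98.
Reliability = 0.98 / 1.22 = 0.803.

0.803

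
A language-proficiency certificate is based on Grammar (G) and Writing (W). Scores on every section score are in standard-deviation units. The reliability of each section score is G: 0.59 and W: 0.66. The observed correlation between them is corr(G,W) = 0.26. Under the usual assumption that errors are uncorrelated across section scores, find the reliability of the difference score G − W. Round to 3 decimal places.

0.493

Var(G−W) = 1 + 1 − 2·0.26 = 2 − 0.52 = 1.48.
Under uncorrelated errors the observed covariances equal the true-score covariances, so only the own-variance terms attenuate.
True-score variance = [0.59 + 0.66] − 0.52 = 1.25 − 0.52 = 0.73.
Reliability = 0.73 / 1.48 = 0.493.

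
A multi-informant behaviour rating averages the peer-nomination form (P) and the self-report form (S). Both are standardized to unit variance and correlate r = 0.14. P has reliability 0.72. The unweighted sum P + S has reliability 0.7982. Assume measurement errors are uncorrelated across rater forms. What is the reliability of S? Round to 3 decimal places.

Var(P+S) = 2 + 2·0.14 = 2.280.
True-score variance = ρ_P + ρ_S + 2·0.14, so 0.7982 = (0.72 + ρ_S + 0.28) / 2.280.
ρ_S = 0.7982·2.280 − 0.72 − 0.28 = 0.820.

0.820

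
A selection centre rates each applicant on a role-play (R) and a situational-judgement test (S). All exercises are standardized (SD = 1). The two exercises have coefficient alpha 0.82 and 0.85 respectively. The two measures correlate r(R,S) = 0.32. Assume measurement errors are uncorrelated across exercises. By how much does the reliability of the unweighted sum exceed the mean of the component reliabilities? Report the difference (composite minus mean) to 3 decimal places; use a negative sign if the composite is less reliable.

0.040

Var(sum) = 2 + 0.64 = 2.64; true-score variance = 1.67 + 0.64 = 2.31; composite reliability = 0.8750.
Mean component reliability = 0.8350.
Difference = 0.8750 − 0.8350 = 0.040.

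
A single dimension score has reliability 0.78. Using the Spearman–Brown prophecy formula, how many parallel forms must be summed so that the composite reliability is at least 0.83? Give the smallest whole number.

k ≥ ρ*(1−ρ₁)/(ρ₁(1−ρ*)) = 0.83·0.22 / (0.78·0.17) = 1.377.
Smallest integer k = 2.

2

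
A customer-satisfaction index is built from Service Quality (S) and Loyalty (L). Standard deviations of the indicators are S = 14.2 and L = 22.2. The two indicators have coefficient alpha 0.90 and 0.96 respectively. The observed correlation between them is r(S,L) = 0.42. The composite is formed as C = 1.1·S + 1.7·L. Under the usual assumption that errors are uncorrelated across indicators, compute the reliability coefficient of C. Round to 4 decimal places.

0.9624

Var(C) = 1.1²·14.2² + 1.7²·22.2² + 2·[1.87·14.2·22.2·0.42] = 1668.29 + 495.179 = 2163.47.
With uncorrelated errors the cross-covariances are all true-score covariance, so they carry over unchanged; only the diagonal terms shrink to ρᵢσᵢ².
True-score variance = [1.1²·14.2²·0.90 + 1.7²·22.2²·0.96] + 495.179 = 1586.92 + 495.179 = 2082.1.
Reliability = 2082.1 / 2163.47 = 0.9624.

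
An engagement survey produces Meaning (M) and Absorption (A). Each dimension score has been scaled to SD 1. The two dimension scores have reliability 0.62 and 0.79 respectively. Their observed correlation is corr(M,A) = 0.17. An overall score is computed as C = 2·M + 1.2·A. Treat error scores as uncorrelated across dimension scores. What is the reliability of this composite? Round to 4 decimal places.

Var(C) = 2² + 1.2² + 2·[2.4·0.17] = 5.44 + 0.816 = 6.256.
Under uncorrelated errors the observed covariances equal the true-score covariances, so only the own-variance terms attenuate.
True-score variance = [2²·0.62 + 1.2²·0.79] + 0.816 = 3.6176 + 0.816 = 4.4336.
Reliability = 4.4336 / 6.256 = 0.7087.

0.7087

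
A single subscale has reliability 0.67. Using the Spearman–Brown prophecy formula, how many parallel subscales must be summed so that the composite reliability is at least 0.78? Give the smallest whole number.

2

k ≥ ρ*(1−ρ₁)/(ρ₁(1−ρ*)) = 0.78·0.33 / (0.67·0.22) = 1.746.
Smallest integer k = 2.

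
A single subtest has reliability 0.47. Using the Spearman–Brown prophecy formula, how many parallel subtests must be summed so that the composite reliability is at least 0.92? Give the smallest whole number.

13

k ≥ ρ*(1−ρ₁)/(ρ₁(1−ρ*)) = 0.92·0.53 / (0.47·0.08) = 12.968.
Smallest integer k = 13.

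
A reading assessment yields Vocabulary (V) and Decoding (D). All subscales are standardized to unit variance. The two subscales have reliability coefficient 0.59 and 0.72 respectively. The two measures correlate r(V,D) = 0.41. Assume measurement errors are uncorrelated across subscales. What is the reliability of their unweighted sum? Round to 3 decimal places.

0.755

Var(V+D) = 2 + 2·[0.41] = 2 + 0.82 = 2.82.
Because errors are independent across components, Cov(Tᵢ,Tⱼ) = Cov(Xᵢ,Xⱼ); the off-diagonal part of the true-score variance is the same as above.
True-score variance = [0.59 + 0.72] + 0.82 = 1.31 + 0.82 = 2.13.
Reliability = 2.13 / 2.82 = 0.755.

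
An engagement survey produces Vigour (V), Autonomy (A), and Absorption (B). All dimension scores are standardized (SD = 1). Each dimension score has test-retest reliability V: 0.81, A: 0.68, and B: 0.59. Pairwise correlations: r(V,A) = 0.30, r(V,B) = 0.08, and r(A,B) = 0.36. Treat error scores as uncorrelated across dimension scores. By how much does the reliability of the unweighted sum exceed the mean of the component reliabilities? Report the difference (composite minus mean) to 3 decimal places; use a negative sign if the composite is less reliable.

Var(sum) = 3 + 1.48 = 4.48; true-score variance = 2.08 + 1.48 = 3.56; composite reliability = 0.7946.
Mean component reliability = 0.6933.
Difference = 0.7946 − 0.6933 = 0.101.

0.101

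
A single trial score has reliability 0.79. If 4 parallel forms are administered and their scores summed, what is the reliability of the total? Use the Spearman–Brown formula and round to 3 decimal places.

0.938

ρ_k = kρ / (1 + (k−1)ρ) = 4·0.79 / (1 + 3·0.79) = 3.160 / 3.370 = 0.938.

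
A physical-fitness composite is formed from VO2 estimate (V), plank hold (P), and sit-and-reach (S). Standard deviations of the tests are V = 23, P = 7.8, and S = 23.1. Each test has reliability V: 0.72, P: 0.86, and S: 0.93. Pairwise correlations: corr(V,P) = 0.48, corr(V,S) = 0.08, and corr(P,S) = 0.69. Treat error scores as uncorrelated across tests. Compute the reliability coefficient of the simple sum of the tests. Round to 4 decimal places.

Var(V+P+S) = 23² + 7.8² + 23.1² + 2·[23·7.8·0.48 + 23·23.1·0.08 + 7.8·23.1·0.69] = 1123.45 + 505.88 = 1629.33.
Under uncorrelated errors the observed covariances equal the true-score covariances, so only the own-variance terms attenuate.
True-score variance = [23²·0.72 + 7.8²·0.86 + 23.1²·0.93] + 505.88 = 929.46 + 505.88 = 1435.34.
Reliability = 1435.34 / 1629.33 = 0.8809.

0.8809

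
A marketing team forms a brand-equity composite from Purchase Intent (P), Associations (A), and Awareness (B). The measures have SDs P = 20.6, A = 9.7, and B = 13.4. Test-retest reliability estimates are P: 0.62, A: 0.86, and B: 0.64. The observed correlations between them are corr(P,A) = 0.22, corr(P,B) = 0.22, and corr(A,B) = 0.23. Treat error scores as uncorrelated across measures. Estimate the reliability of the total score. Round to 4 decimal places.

0.7528

Var(P+A+B) = 20.6² + 9.7² + 13.4² + 2·[20.6·9.7·0.22 + 20.6·13.4·0.22 + 9.7·13.4·0.23] = 698.01 + 269.169 = 967.179.
With uncorrelated errors the cross-covariances are all true-score covariance, so they carry over unchanged; only the diagonal terms shrink to ρᵢσᵢ².
True-score variance = [20.6²·0.62 + 9.7²·0.86 + 13.4²·0.64] + 269.169 = 458.939 + 269.169 = 728.108.
Reliability = 728.108 / 967.179 = 0.7528.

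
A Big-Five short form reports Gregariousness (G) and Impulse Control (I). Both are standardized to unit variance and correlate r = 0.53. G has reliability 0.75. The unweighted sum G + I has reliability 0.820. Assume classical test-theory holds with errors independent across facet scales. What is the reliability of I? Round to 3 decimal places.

0.699

Var(G+I) = 2 + 2·0.53 = 3.060.
True-score variance = ρ_G + ρ_I + 2·0.53, so 0.820 = (0.75 + ρ_I + 1.06) / 3.060.
ρ_I = 0.820·3.060 − 0.75 − 1.06 = 0.699.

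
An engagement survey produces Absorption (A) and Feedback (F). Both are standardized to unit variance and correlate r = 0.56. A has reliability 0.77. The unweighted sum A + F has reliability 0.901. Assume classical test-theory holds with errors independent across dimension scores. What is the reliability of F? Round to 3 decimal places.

Var(A+F) = 2 + 2·0.56 = 3.120.
True-score variance = ρ_A + ρ_F + 2·0.56, so 0.901 = (0.77 + ρ_F + 1.12) / 3.120.
ρ_F = 0.901·3.120 − 0.77 − 1.12 = 0.921.

0.921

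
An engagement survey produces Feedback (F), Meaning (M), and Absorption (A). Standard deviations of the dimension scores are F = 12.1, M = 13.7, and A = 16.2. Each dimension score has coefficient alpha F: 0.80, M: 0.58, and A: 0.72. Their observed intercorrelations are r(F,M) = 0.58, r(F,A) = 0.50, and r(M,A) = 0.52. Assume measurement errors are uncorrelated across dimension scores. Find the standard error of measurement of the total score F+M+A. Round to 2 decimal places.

Var(total) = 596.54 + 619.131 = 1215.67.
True-score variance = 414.945 + 619.131 = 1034.08, so reliability = 0.8506.
Error variance = 1215.67 − 1034.08 = 181.595; SEM = √181.595 = 13.48.

13.48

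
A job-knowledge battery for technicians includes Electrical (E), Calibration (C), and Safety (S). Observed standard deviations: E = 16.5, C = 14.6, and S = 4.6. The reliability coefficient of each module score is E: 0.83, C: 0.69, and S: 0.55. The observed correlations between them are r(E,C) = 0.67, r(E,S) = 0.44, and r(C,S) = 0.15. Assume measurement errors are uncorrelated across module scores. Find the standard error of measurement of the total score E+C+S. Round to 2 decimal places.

Var(total) = 506.57 + 409.746 = 916.316.
True-score variance = 384.686 + 409.746 = 794.432, so reliability = 0.8670.
Error variance = 916.316 − 794.432 = 121.884; SEM = √121.884 = 11.04.

11.04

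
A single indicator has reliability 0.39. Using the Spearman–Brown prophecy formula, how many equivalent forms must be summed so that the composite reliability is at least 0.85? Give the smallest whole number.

k ≥ ρ*(1−ρ₁)/(ρ₁(1−ρ*)) = 0.85·0.61 / (0.39·0.15) = 8.863.
Smallest integer k = 9.

9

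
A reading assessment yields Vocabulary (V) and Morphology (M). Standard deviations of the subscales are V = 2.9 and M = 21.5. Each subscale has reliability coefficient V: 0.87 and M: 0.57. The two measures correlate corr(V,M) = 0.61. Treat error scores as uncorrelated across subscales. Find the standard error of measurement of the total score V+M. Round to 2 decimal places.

Var(total) = 470.66 + 76.067 = 546.727.
True-score variance = 270.799 + 76.067 = 346.866, so reliability = 0.6344.
Error variance = 546.727 − 346.866 = 199.861; SEM = √199.861 = 14.14.

14.14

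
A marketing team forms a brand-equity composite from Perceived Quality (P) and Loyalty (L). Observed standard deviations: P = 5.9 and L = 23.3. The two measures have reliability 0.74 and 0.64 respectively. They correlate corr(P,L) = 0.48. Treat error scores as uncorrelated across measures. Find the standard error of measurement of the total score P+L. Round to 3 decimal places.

Var(total) = 577.7 + 131.971 = 709.671.
True-score variance = 373.209 + 131.971 = 505.18, so reliability = 0.7119.
Error variance = 709.671 − 505.18 = 204.491; SEM = √204.491 = 14.300.

14.300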